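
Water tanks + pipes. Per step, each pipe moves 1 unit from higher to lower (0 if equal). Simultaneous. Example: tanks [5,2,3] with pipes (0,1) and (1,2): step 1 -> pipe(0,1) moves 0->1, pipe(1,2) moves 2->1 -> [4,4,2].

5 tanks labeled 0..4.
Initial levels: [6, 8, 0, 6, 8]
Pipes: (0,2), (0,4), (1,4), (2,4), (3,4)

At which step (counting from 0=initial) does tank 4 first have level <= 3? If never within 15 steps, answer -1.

Answer: -1

Derivation:
Step 1: flows [0->2,4->0,1=4,4->2,4->3] -> levels [6 8 2 7 5]
Step 2: flows [0->2,0->4,1->4,4->2,3->4] -> levels [4 7 4 6 7]
Step 3: flows [0=2,4->0,1=4,4->2,4->3] -> levels [5 7 5 7 4]
Step 4: flows [0=2,0->4,1->4,2->4,3->4] -> levels [4 6 4 6 8]
Step 5: flows [0=2,4->0,4->1,4->2,4->3] -> levels [5 7 5 7 4]
  -> period-2 cycle (repeats step 3); tank 4 never drops to <=3
Tank 4 never reaches <=3 within 15 steps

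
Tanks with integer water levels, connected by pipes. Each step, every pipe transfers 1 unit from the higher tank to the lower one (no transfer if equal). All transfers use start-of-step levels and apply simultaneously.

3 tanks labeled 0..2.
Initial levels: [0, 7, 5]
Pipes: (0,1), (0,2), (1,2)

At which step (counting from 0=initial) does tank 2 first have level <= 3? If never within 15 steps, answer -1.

Answer: -1

Derivation:
Step 1: flows [1->0,2->0,1->2] -> levels [2 5 5]
Step 2: flows [1->0,2->0,1=2] -> levels [4 4 4]
Step 3: flows [0=1,0=2,1=2] -> levels [4 4 4]
  -> stable; tank 2 stays at 4 > 3
Tank 2 never reaches <=3 within 15 steps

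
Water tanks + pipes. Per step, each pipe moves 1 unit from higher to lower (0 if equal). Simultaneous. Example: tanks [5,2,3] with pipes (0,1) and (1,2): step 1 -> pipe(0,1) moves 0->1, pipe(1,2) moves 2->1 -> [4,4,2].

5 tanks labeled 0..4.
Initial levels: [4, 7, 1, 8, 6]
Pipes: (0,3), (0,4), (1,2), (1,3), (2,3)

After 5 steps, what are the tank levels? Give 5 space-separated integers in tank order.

Answer: 6 6 6 3 5

Derivation:
Step 1: flows [3->0,4->0,1->2,3->1,3->2] -> levels [6 7 3 5 5]
Step 2: flows [0->3,0->4,1->2,1->3,3->2] -> levels [4 5 5 6 6]
Step 3: flows [3->0,4->0,1=2,3->1,3->2] -> levels [6 6 6 3 5]
Step 4: flows [0->3,0->4,1=2,1->3,2->3] -> levels [4 5 5 6 6]
  -> period-2 cycle: step 4 state = step 2 state
  -> state at step 5: (5-2) mod 2 = 1, same as step 3 -> [6 6 6 3 5]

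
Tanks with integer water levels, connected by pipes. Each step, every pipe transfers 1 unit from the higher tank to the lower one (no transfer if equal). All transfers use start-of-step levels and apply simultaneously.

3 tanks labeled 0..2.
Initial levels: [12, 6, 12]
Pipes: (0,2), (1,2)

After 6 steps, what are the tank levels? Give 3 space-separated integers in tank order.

Answer: 10 10 10

Derivation:
Step 1: flows [0=2,2->1] -> levels [12 7 11]
Step 2: flows [0->2,2->1] -> levels [11 8 11]
Step 3: flows [0=2,2->1] -> levels [11 9 10]
Step 4: flows [0->2,2->1] -> levels [10 10 10]
Step 5: flows [0=2,1=2] -> levels [10 10 10]
  -> stable; steps 6..6 unchanged -> [10 10 10]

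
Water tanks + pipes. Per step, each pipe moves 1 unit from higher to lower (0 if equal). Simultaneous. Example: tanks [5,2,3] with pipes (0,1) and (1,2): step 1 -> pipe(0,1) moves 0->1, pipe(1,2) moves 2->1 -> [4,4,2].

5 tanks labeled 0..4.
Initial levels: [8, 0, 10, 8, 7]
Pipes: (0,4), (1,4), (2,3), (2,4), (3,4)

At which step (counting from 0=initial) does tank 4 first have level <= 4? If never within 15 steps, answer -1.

Answer: 5

Derivation:
Step 1: flows [0->4,4->1,2->3,2->4,3->4] -> levels [7 1 8 8 9]
Step 2: flows [4->0,4->1,2=3,4->2,4->3] -> levels [8 2 9 9 5]
Step 3: flows [0->4,4->1,2=3,2->4,3->4] -> levels [7 3 8 8 7]
Step 4: flows [0=4,4->1,2=3,2->4,3->4] -> levels [7 4 7 7 8]
Step 5: flows [4->0,4->1,2=3,4->2,4->3] -> levels [8 5 8 8 4]
Tank 4 first reaches <=4 at step 5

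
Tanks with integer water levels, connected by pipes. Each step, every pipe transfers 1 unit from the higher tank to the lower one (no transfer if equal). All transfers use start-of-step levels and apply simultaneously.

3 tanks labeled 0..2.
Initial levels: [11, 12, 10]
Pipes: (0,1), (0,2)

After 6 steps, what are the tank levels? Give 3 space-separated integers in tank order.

Step 1: flows [1->0,0->2] -> levels [11 11 11]
Step 2: flows [0=1,0=2] -> levels [11 11 11]
  -> stable; steps 3..6 unchanged -> [11 11 11]

Answer: 11 11 11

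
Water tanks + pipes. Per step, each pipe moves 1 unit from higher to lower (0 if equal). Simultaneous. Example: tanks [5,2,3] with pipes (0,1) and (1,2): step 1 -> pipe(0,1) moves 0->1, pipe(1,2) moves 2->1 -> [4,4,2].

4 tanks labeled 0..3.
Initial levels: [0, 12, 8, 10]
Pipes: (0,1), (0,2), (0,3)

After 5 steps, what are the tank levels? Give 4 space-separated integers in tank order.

Step 1: flows [1->0,2->0,3->0] -> levels [3 11 7 9]
Step 2: flows [1->0,2->0,3->0] -> levels [6 10 6 8]
Step 3: flows [1->0,0=2,3->0] -> levels [8 9 6 7]
Step 4: flows [1->0,0->2,0->3] -> levels [7 8 7 8]
Step 5: flows [1->0,0=2,3->0] -> levels [9 7 7 7]

Answer: 9 7 7 7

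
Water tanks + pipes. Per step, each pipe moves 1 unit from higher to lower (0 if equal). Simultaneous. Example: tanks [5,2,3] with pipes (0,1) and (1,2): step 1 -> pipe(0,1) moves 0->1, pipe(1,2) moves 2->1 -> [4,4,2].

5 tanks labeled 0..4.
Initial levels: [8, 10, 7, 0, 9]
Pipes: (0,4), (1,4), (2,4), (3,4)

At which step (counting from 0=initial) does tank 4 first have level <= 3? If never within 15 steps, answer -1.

Answer: -1

Derivation:
Step 1: flows [4->0,1->4,4->2,4->3] -> levels [9 9 8 1 7]
Step 2: flows [0->4,1->4,2->4,4->3] -> levels [8 8 7 2 9]
Step 3: flows [4->0,4->1,4->2,4->3] -> levels [9 9 8 3 5]
Step 4: flows [0->4,1->4,2->4,4->3] -> levels [8 8 7 4 7]
Step 5: flows [0->4,1->4,2=4,4->3] -> levels [7 7 7 5 8]
Step 6: flows [4->0,4->1,4->2,4->3] -> levels [8 8 8 6 4]
Step 7: flows [0->4,1->4,2->4,3->4] -> levels [7 7 7 5 8]
  -> period-2 cycle (repeats step 5); tank 4 never drops to <=3
Tank 4 never reaches <=3 within 15 steps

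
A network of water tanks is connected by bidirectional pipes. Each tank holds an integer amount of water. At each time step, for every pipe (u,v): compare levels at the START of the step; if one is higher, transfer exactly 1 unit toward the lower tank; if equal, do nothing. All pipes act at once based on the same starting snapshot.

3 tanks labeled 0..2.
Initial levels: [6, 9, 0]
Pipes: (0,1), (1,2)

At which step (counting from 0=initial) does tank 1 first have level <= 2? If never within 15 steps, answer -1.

Answer: -1

Derivation:
Step 1: flows [1->0,1->2] -> levels [7 7 1]
Step 2: flows [0=1,1->2] -> levels [7 6 2]
Step 3: flows [0->1,1->2] -> levels [6 6 3]
Step 4: flows [0=1,1->2] -> levels [6 5 4]
Step 5: flows [0->1,1->2] -> levels [5 5 5]
Step 6: flows [0=1,1=2] -> levels [5 5 5]
  -> stable; tank 1 stays at 5 > 2
Tank 1 never reaches <=2 within 15 steps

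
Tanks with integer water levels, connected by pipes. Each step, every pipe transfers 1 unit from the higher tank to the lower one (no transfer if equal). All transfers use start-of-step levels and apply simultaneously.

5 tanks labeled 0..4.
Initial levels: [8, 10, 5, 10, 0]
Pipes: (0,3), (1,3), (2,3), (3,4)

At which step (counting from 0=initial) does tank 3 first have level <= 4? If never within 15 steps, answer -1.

Step 1: flows [3->0,1=3,3->2,3->4] -> levels [9 10 6 7 1]
Step 2: flows [0->3,1->3,3->2,3->4] -> levels [8 9 7 7 2]
Step 3: flows [0->3,1->3,2=3,3->4] -> levels [7 8 7 8 3]
Step 4: flows [3->0,1=3,3->2,3->4] -> levels [8 8 8 5 4]
Step 5: flows [0->3,1->3,2->3,3->4] -> levels [7 7 7 7 5]
Step 6: flows [0=3,1=3,2=3,3->4] -> levels [7 7 7 6 6]
Step 7: flows [0->3,1->3,2->3,3=4] -> levels [6 6 6 9 6]
Step 8: flows [3->0,3->1,3->2,3->4] -> levels [7 7 7 5 7]
Step 9: flows [0->3,1->3,2->3,4->3] -> levels [6 6 6 9 6]
  -> period-2 cycle (repeats step 7); tank 3 never drops to <=4
Tank 3 never reaches <=4 within 15 steps

Answer: -1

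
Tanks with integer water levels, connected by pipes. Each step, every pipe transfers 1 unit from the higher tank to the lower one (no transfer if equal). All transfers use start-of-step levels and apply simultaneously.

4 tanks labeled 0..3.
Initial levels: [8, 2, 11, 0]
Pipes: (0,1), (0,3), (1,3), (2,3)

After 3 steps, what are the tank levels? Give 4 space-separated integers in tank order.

Step 1: flows [0->1,0->3,1->3,2->3] -> levels [6 2 10 3]
Step 2: flows [0->1,0->3,3->1,2->3] -> levels [4 4 9 4]
Step 3: flows [0=1,0=3,1=3,2->3] -> levels [4 4 8 5]

Answer: 4 4 8 5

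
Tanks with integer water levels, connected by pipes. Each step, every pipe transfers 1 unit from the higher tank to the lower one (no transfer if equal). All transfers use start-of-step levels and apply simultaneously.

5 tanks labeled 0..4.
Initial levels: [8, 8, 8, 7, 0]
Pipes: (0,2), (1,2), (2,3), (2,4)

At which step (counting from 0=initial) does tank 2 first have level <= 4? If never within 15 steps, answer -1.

Step 1: flows [0=2,1=2,2->3,2->4] -> levels [8 8 6 8 1]
Step 2: flows [0->2,1->2,3->2,2->4] -> levels [7 7 8 7 2]
Step 3: flows [2->0,2->1,2->3,2->4] -> levels [8 8 4 8 3]
Tank 2 first reaches <=4 at step 3

Answer: 3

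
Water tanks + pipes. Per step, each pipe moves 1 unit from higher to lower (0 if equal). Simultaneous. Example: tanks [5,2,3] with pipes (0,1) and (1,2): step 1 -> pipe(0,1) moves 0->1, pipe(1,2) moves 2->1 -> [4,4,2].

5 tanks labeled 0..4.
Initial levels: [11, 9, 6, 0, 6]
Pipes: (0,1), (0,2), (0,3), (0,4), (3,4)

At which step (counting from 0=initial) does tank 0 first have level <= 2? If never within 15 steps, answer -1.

Answer: -1

Derivation:
Step 1: flows [0->1,0->2,0->3,0->4,4->3] -> levels [7 10 7 2 6]
Step 2: flows [1->0,0=2,0->3,0->4,4->3] -> levels [6 9 7 4 6]
Step 3: flows [1->0,2->0,0->3,0=4,4->3] -> levels [7 8 6 6 5]
Step 4: flows [1->0,0->2,0->3,0->4,3->4] -> levels [5 7 7 6 7]
Step 5: flows [1->0,2->0,3->0,4->0,4->3] -> levels [9 6 6 6 5]
Step 6: flows [0->1,0->2,0->3,0->4,3->4] -> levels [5 7 7 6 7]
  -> period-2 cycle (repeats step 4); tank 0 never drops to <=2
Tank 0 never reaches <=2 within 15 steps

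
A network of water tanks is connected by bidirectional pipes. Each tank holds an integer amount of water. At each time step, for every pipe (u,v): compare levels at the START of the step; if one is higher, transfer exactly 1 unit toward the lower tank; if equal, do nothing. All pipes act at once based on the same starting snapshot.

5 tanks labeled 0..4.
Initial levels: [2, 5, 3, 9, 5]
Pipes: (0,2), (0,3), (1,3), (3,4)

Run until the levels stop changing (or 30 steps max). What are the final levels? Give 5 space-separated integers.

Step 1: flows [2->0,3->0,3->1,3->4] -> levels [4 6 2 6 6]
Step 2: flows [0->2,3->0,1=3,3=4] -> levels [4 6 3 5 6]
Step 3: flows [0->2,3->0,1->3,4->3] -> levels [4 5 4 6 5]
Step 4: flows [0=2,3->0,3->1,3->4] -> levels [5 6 4 3 6]
Step 5: flows [0->2,0->3,1->3,4->3] -> levels [3 5 5 6 5]
Step 6: flows [2->0,3->0,3->1,3->4] -> levels [5 6 4 3 6]
  -> period-2 cycle: step 6 state = step 4 state; never stabilizes
  -> state at step 30: (30-4) mod 2 = 0, same as step 4 -> [5 6 4 3 6]

Answer: 5 6 4 3 6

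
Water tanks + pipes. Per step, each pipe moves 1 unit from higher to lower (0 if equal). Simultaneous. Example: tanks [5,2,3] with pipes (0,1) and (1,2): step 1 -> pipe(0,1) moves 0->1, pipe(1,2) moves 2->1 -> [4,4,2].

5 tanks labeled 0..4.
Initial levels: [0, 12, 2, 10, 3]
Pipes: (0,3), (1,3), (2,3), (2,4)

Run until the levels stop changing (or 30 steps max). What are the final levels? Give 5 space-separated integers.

Step 1: flows [3->0,1->3,3->2,4->2] -> levels [1 11 4 9 2]
Step 2: flows [3->0,1->3,3->2,2->4] -> levels [2 10 4 8 3]
Step 3: flows [3->0,1->3,3->2,2->4] -> levels [3 9 4 7 4]
Step 4: flows [3->0,1->3,3->2,2=4] -> levels [4 8 5 6 4]
Step 5: flows [3->0,1->3,3->2,2->4] -> levels [5 7 5 5 5]
Step 6: flows [0=3,1->3,2=3,2=4] -> levels [5 6 5 6 5]
Step 7: flows [3->0,1=3,3->2,2=4] -> levels [6 6 6 4 5]
Step 8: flows [0->3,1->3,2->3,2->4] -> levels [5 5 4 7 6]
Step 9: flows [3->0,3->1,3->2,4->2] -> levels [6 6 6 4 5]
  -> period-2 cycle: step 9 state = step 7 state; never stabilizes
  -> state at step 30: (30-7) mod 2 = 1, same as step 8 -> [5 5 4 7 6]

Answer: 5 5 4 7 6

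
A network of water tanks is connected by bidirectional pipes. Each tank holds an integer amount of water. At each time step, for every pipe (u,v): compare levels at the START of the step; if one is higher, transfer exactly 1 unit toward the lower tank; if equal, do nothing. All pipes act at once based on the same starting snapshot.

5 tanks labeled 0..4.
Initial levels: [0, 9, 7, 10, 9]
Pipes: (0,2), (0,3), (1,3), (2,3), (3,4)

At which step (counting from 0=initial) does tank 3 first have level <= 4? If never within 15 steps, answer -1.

Step 1: flows [2->0,3->0,3->1,3->2,3->4] -> levels [2 10 7 6 10]
Step 2: flows [2->0,3->0,1->3,2->3,4->3] -> levels [4 9 5 8 9]
Step 3: flows [2->0,3->0,1->3,3->2,4->3] -> levels [6 8 5 8 8]
Step 4: flows [0->2,3->0,1=3,3->2,3=4] -> levels [6 8 7 6 8]
Step 5: flows [2->0,0=3,1->3,2->3,4->3] -> levels [7 7 5 9 7]
Step 6: flows [0->2,3->0,3->1,3->2,3->4] -> levels [7 8 7 5 8]
Step 7: flows [0=2,0->3,1->3,2->3,4->3] -> levels [6 7 6 9 7]
Step 8: flows [0=2,3->0,3->1,3->2,3->4] -> levels [7 8 7 5 8]
  -> period-2 cycle (repeats step 6); tank 3 never drops to <=4
Tank 3 never reaches <=4 within 15 steps

Answer: -1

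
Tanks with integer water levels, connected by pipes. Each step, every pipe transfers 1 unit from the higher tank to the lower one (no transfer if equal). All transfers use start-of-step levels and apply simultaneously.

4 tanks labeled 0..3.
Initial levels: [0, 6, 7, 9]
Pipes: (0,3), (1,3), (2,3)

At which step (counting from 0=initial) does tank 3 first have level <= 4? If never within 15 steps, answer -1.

Step 1: flows [3->0,3->1,3->2] -> levels [1 7 8 6]
Step 2: flows [3->0,1->3,2->3] -> levels [2 6 7 7]
Step 3: flows [3->0,3->1,2=3] -> levels [3 7 7 5]
Step 4: flows [3->0,1->3,2->3] -> levels [4 6 6 6]
Step 5: flows [3->0,1=3,2=3] -> levels [5 6 6 5]
Step 6: flows [0=3,1->3,2->3] -> levels [5 5 5 7]
Step 7: flows [3->0,3->1,3->2] -> levels [6 6 6 4]
Tank 3 first reaches <=4 at step 7

Answer: 7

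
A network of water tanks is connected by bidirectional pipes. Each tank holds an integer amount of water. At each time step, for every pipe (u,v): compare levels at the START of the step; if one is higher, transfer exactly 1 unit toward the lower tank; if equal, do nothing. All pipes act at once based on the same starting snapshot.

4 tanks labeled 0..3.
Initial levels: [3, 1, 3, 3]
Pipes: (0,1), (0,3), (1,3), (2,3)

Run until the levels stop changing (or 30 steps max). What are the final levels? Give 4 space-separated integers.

Answer: 2 2 2 4

Derivation:
Step 1: flows [0->1,0=3,3->1,2=3] -> levels [2 3 3 2]
Step 2: flows [1->0,0=3,1->3,2->3] -> levels [3 1 2 4]
Step 3: flows [0->1,3->0,3->1,3->2] -> levels [3 3 3 1]
Step 4: flows [0=1,0->3,1->3,2->3] -> levels [2 2 2 4]
Step 5: flows [0=1,3->0,3->1,3->2] -> levels [3 3 3 1]
  -> period-2 cycle: step 5 state = step 3 state; never stabilizes
  -> state at step 30: (30-3) mod 2 = 1, same as step 4 -> [2 2 2 4]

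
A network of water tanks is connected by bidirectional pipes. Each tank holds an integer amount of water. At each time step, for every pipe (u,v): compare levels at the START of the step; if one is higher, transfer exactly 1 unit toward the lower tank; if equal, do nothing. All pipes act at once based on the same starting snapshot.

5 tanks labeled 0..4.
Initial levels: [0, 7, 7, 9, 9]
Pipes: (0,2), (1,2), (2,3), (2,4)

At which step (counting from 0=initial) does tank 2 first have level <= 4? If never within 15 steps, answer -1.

Step 1: flows [2->0,1=2,3->2,4->2] -> levels [1 7 8 8 8]
Step 2: flows [2->0,2->1,2=3,2=4] -> levels [2 8 6 8 8]
Step 3: flows [2->0,1->2,3->2,4->2] -> levels [3 7 8 7 7]
Step 4: flows [2->0,2->1,2->3,2->4] -> levels [4 8 4 8 8]
Tank 2 first reaches <=4 at step 4

Answer: 4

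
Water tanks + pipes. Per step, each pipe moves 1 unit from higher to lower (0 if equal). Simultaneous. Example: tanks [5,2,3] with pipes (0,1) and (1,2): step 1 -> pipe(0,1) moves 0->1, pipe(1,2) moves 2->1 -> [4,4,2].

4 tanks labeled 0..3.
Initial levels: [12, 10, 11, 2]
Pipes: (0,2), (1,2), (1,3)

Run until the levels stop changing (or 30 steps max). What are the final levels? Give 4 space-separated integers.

Answer: 8 8 10 9

Derivation:
Step 1: flows [0->2,2->1,1->3] -> levels [11 10 11 3]
Step 2: flows [0=2,2->1,1->3] -> levels [11 10 10 4]
Step 3: flows [0->2,1=2,1->3] -> levels [10 9 11 5]
Step 4: flows [2->0,2->1,1->3] -> levels [11 9 9 6]
Step 5: flows [0->2,1=2,1->3] -> levels [10 8 10 7]
Step 6: flows [0=2,2->1,1->3] -> levels [10 8 9 8]
Step 7: flows [0->2,2->1,1=3] -> levels [9 9 9 8]
Step 8: flows [0=2,1=2,1->3] -> levels [9 8 9 9]
Step 9: flows [0=2,2->1,3->1] -> levels [9 10 8 8]
Step 10: flows [0->2,1->2,1->3] -> levels [8 8 10 9]
Step 11: flows [2->0,2->1,3->1] -> levels [9 10 8 8]
  -> period-2 cycle: step 11 state = step 9 state; never stabilizes
  -> state at step 30: (30-9) mod 2 = 1, same as step 10 -> [8 8 10 9]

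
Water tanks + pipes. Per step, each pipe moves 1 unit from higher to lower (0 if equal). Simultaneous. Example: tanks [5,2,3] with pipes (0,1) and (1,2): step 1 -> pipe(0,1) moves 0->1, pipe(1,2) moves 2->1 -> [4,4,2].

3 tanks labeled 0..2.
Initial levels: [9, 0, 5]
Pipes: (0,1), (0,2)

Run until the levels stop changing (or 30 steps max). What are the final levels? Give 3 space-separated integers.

Answer: 6 4 4

Derivation:
Step 1: flows [0->1,0->2] -> levels [7 1 6]
Step 2: flows [0->1,0->2] -> levels [5 2 7]
Step 3: flows [0->1,2->0] -> levels [5 3 6]
Step 4: flows [0->1,2->0] -> levels [5 4 5]
Step 5: flows [0->1,0=2] -> levels [4 5 5]
Step 6: flows [1->0,2->0] -> levels [6 4 4]
Step 7: flows [0->1,0->2] -> levels [4 5 5]
  -> period-2 cycle: step 7 state = step 5 state; never stabilizes
  -> state at step 30: (30-5) mod 2 = 1, same as step 6 -> [6 4 4]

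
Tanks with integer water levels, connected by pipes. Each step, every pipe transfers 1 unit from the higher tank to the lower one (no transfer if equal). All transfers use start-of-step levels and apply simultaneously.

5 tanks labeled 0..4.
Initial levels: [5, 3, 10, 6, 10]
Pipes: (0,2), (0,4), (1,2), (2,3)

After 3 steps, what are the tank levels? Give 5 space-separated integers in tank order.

Step 1: flows [2->0,4->0,2->1,2->3] -> levels [7 4 7 7 9]
Step 2: flows [0=2,4->0,2->1,2=3] -> levels [8 5 6 7 8]
Step 3: flows [0->2,0=4,2->1,3->2] -> levels [7 6 7 6 8]

Answer: 7 6 7 6 8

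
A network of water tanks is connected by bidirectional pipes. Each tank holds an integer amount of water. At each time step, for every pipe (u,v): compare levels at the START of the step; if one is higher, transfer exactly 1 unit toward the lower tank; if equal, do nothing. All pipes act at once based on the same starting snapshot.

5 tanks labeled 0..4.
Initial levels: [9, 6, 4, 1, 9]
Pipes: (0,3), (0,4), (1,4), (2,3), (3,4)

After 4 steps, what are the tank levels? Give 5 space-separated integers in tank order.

Answer: 5 6 6 4 8

Derivation:
Step 1: flows [0->3,0=4,4->1,2->3,4->3] -> levels [8 7 3 4 7]
Step 2: flows [0->3,0->4,1=4,3->2,4->3] -> levels [6 7 4 5 7]
Step 3: flows [0->3,4->0,1=4,3->2,4->3] -> levels [6 7 5 6 5]
Step 4: flows [0=3,0->4,1->4,3->2,3->4] -> levels [5 6 6 4 8]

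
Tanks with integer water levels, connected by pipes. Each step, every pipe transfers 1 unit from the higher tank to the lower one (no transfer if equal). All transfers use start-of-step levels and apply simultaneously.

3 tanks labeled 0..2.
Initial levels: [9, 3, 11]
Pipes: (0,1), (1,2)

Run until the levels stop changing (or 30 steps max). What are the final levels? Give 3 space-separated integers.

Answer: 8 7 8

Derivation:
Step 1: flows [0->1,2->1] -> levels [8 5 10]
Step 2: flows [0->1,2->1] -> levels [7 7 9]
Step 3: flows [0=1,2->1] -> levels [7 8 8]
Step 4: flows [1->0,1=2] -> levels [8 7 8]
Step 5: flows [0->1,2->1] -> levels [7 9 7]
Step 6: flows [1->0,1->2] -> levels [8 7 8]
  -> period-2 cycle: step 6 state = step 4 state; never stabilizes
  -> state at step 30: (30-4) mod 2 = 0, same as step 4 -> [8 7 8]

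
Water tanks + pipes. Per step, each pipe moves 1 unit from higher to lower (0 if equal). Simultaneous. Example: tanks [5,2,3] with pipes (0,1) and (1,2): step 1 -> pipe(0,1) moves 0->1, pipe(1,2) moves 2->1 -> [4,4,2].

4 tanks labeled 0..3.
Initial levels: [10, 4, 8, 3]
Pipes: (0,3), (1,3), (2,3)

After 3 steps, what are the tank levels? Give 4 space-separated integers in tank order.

Step 1: flows [0->3,1->3,2->3] -> levels [9 3 7 6]
Step 2: flows [0->3,3->1,2->3] -> levels [8 4 6 7]
Step 3: flows [0->3,3->1,3->2] -> levels [7 5 7 6]

Answer: 7 5 7 6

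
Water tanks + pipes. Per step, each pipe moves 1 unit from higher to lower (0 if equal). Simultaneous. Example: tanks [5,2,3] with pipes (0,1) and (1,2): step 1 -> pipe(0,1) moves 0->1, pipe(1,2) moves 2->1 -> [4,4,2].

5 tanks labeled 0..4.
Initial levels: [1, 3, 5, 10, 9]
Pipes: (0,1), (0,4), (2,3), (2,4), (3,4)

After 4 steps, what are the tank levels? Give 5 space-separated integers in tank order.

Answer: 4 4 7 7 6

Derivation:
Step 1: flows [1->0,4->0,3->2,4->2,3->4] -> levels [3 2 7 8 8]
Step 2: flows [0->1,4->0,3->2,4->2,3=4] -> levels [3 3 9 7 6]
Step 3: flows [0=1,4->0,2->3,2->4,3->4] -> levels [4 3 7 7 7]
Step 4: flows [0->1,4->0,2=3,2=4,3=4] -> levels [4 4 7 7 6]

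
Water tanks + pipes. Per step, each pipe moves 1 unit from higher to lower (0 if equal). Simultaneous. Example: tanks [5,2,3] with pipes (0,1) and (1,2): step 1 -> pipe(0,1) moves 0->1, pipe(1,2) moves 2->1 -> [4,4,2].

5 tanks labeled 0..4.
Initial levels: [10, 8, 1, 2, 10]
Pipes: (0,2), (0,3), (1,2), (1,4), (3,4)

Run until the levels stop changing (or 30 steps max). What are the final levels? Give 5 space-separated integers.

Step 1: flows [0->2,0->3,1->2,4->1,4->3] -> levels [8 8 3 4 8]
Step 2: flows [0->2,0->3,1->2,1=4,4->3] -> levels [6 7 5 6 7]
Step 3: flows [0->2,0=3,1->2,1=4,4->3] -> levels [5 6 7 7 6]
Step 4: flows [2->0,3->0,2->1,1=4,3->4] -> levels [7 7 5 5 7]
Step 5: flows [0->2,0->3,1->2,1=4,4->3] -> levels [5 6 7 7 6]
  -> period-2 cycle: step 5 state = step 3 state; never stabilizes
  -> state at step 30: (30-3) mod 2 = 1, same as step 4 -> [7 7 5 5 7]

Answer: 7 7 5 5 7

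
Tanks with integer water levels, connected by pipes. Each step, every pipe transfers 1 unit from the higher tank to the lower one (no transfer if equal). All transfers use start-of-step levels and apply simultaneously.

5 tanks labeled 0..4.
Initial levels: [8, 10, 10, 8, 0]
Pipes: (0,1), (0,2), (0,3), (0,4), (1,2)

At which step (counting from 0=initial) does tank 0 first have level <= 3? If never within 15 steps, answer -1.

Step 1: flows [1->0,2->0,0=3,0->4,1=2] -> levels [9 9 9 8 1]
Step 2: flows [0=1,0=2,0->3,0->4,1=2] -> levels [7 9 9 9 2]
Step 3: flows [1->0,2->0,3->0,0->4,1=2] -> levels [9 8 8 8 3]
Step 4: flows [0->1,0->2,0->3,0->4,1=2] -> levels [5 9 9 9 4]
Step 5: flows [1->0,2->0,3->0,0->4,1=2] -> levels [7 8 8 8 5]
Step 6: flows [1->0,2->0,3->0,0->4,1=2] -> levels [9 7 7 7 6]
Step 7: flows [0->1,0->2,0->3,0->4,1=2] -> levels [5 8 8 8 7]
Step 8: flows [1->0,2->0,3->0,4->0,1=2] -> levels [9 7 7 7 6]
  -> period-2 cycle (repeats step 6); tank 0 never drops to <=3
Tank 0 never reaches <=3 within 15 steps

Answer: -1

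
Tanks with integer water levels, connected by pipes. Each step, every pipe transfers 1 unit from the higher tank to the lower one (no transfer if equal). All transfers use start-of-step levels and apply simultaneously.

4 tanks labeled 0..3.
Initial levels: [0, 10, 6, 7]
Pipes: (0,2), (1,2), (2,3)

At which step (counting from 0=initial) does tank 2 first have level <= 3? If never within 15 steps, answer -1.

Step 1: flows [2->0,1->2,3->2] -> levels [1 9 7 6]
Step 2: flows [2->0,1->2,2->3] -> levels [2 8 6 7]
Step 3: flows [2->0,1->2,3->2] -> levels [3 7 7 6]
Step 4: flows [2->0,1=2,2->3] -> levels [4 7 5 7]
Step 5: flows [2->0,1->2,3->2] -> levels [5 6 6 6]
Step 6: flows [2->0,1=2,2=3] -> levels [6 6 5 6]
Step 7: flows [0->2,1->2,3->2] -> levels [5 5 8 5]
Step 8: flows [2->0,2->1,2->3] -> levels [6 6 5 6]
  -> period-2 cycle (repeats step 6); tank 2 never drops to <=3
Tank 2 never reaches <=3 within 15 steps

Answer: -1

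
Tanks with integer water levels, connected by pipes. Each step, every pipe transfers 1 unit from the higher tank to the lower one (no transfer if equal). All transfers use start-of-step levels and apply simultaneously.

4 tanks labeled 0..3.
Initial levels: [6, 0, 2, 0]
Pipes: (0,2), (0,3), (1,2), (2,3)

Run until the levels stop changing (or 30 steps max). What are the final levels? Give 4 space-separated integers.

Answer: 2 1 3 2

Derivation:
Step 1: flows [0->2,0->3,2->1,2->3] -> levels [4 1 1 2]
Step 2: flows [0->2,0->3,1=2,3->2] -> levels [2 1 3 2]
Step 3: flows [2->0,0=3,2->1,2->3] -> levels [3 2 0 3]
Step 4: flows [0->2,0=3,1->2,3->2] -> levels [2 1 3 2]
  -> period-2 cycle: step 4 state = step 2 state; never stabilizes
  -> state at step 30: (30-2) mod 2 = 0, same as step 2 -> [2 1 3 2]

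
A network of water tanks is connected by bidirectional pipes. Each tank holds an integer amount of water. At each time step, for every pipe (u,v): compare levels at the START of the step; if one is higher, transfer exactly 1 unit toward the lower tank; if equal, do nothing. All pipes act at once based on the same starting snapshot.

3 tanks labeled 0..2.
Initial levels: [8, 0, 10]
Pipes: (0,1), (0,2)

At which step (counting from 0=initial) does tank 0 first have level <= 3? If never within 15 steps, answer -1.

Step 1: flows [0->1,2->0] -> levels [8 1 9]
Step 2: flows [0->1,2->0] -> levels [8 2 8]
Step 3: flows [0->1,0=2] -> levels [7 3 8]
Step 4: flows [0->1,2->0] -> levels [7 4 7]
Step 5: flows [0->1,0=2] -> levels [6 5 7]
Step 6: flows [0->1,2->0] -> levels [6 6 6]
Step 7: flows [0=1,0=2] -> levels [6 6 6]
  -> stable; tank 0 stays at 6 > 3
Tank 0 never reaches <=3 within 15 steps

Answer: -1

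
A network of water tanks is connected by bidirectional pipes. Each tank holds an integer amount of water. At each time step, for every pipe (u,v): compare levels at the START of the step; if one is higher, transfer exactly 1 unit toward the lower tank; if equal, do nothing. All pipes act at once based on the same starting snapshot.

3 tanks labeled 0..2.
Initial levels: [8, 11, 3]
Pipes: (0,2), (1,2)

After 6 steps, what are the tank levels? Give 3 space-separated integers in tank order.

Answer: 7 7 8

Derivation:
Step 1: flows [0->2,1->2] -> levels [7 10 5]
Step 2: flows [0->2,1->2] -> levels [6 9 7]
Step 3: flows [2->0,1->2] -> levels [7 8 7]
Step 4: flows [0=2,1->2] -> levels [7 7 8]
Step 5: flows [2->0,2->1] -> levels [8 8 6]
Step 6: flows [0->2,1->2] -> levels [7 7 8]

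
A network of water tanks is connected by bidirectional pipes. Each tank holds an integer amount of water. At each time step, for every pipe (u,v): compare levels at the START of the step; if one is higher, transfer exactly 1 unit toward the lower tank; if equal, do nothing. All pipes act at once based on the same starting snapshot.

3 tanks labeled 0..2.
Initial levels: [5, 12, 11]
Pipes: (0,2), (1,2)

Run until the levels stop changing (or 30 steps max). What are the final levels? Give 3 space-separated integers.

Step 1: flows [2->0,1->2] -> levels [6 11 11]
Step 2: flows [2->0,1=2] -> levels [7 11 10]
Step 3: flows [2->0,1->2] -> levels [8 10 10]
Step 4: flows [2->0,1=2] -> levels [9 10 9]
Step 5: flows [0=2,1->2] -> levels [9 9 10]
Step 6: flows [2->0,2->1] -> levels [10 10 8]
Step 7: flows [0->2,1->2] -> levels [9 9 10]
  -> period-2 cycle: step 7 state = step 5 state; never stabilizes
  -> state at step 30: (30-5) mod 2 = 1, same as step 6 -> [10 10 8]

Answer: 10 10 8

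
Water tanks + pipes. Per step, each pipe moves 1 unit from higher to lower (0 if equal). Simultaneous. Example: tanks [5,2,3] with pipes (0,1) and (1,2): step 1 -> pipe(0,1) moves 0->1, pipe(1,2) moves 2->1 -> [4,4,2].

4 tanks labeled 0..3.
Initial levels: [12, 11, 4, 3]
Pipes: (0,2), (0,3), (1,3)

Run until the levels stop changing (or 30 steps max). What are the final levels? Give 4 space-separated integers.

Step 1: flows [0->2,0->3,1->3] -> levels [10 10 5 5]
Step 2: flows [0->2,0->3,1->3] -> levels [8 9 6 7]
Step 3: flows [0->2,0->3,1->3] -> levels [6 8 7 9]
Step 4: flows [2->0,3->0,3->1] -> levels [8 9 6 7]
  -> period-2 cycle: step 4 state = step 2 state; never stabilizes
  -> state at step 30: (30-2) mod 2 = 0, same as step 2 -> [8 9 6 7]

Answer: 8 9 6 7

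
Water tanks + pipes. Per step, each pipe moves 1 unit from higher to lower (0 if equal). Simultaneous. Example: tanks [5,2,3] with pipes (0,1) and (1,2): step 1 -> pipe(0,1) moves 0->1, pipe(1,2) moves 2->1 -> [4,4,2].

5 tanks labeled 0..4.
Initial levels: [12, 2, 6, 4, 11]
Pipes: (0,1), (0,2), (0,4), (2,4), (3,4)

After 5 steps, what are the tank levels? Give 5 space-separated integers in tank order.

Answer: 5 7 7 7 9

Derivation:
Step 1: flows [0->1,0->2,0->4,4->2,4->3] -> levels [9 3 8 5 10]
Step 2: flows [0->1,0->2,4->0,4->2,4->3] -> levels [8 4 10 6 7]
Step 3: flows [0->1,2->0,0->4,2->4,4->3] -> levels [7 5 8 7 8]
Step 4: flows [0->1,2->0,4->0,2=4,4->3] -> levels [8 6 7 8 6]
Step 5: flows [0->1,0->2,0->4,2->4,3->4] -> levels [5 7 7 7 9]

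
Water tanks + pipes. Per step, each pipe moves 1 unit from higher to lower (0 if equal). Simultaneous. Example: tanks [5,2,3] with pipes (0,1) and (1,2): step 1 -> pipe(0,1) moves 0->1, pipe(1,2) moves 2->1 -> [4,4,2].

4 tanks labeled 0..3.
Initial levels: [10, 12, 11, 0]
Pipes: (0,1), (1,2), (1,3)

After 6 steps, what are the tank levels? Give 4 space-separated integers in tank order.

Step 1: flows [1->0,1->2,1->3] -> levels [11 9 12 1]
Step 2: flows [0->1,2->1,1->3] -> levels [10 10 11 2]
Step 3: flows [0=1,2->1,1->3] -> levels [10 10 10 3]
Step 4: flows [0=1,1=2,1->3] -> levels [10 9 10 4]
Step 5: flows [0->1,2->1,1->3] -> levels [9 10 9 5]
Step 6: flows [1->0,1->2,1->3] -> levels [10 7 10 6]

Answer: 10 7 10 6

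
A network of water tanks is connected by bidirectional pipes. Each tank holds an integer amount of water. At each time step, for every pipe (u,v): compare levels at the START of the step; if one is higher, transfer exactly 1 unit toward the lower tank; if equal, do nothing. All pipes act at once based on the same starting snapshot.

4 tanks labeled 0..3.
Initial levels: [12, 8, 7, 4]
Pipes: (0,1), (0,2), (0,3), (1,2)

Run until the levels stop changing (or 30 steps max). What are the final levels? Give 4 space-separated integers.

Answer: 7 8 8 8

Derivation:
Step 1: flows [0->1,0->2,0->3,1->2] -> levels [9 8 9 5]
Step 2: flows [0->1,0=2,0->3,2->1] -> levels [7 10 8 6]
Step 3: flows [1->0,2->0,0->3,1->2] -> levels [8 8 8 7]
Step 4: flows [0=1,0=2,0->3,1=2] -> levels [7 8 8 8]
Step 5: flows [1->0,2->0,3->0,1=2] -> levels [10 7 7 7]
Step 6: flows [0->1,0->2,0->3,1=2] -> levels [7 8 8 8]
  -> period-2 cycle: step 6 state = step 4 state; never stabilizes
  -> state at step 30: (30-4) mod 2 = 0, same as step 4 -> [7 8 8 8]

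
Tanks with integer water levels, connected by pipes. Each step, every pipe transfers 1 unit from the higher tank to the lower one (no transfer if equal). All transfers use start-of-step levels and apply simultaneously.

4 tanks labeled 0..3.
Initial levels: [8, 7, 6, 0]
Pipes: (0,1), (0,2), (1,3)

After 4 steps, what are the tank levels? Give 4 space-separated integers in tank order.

Answer: 6 5 6 4

Derivation:
Step 1: flows [0->1,0->2,1->3] -> levels [6 7 7 1]
Step 2: flows [1->0,2->0,1->3] -> levels [8 5 6 2]
Step 3: flows [0->1,0->2,1->3] -> levels [6 5 7 3]
Step 4: flows [0->1,2->0,1->3] -> levels [6 5 6 4]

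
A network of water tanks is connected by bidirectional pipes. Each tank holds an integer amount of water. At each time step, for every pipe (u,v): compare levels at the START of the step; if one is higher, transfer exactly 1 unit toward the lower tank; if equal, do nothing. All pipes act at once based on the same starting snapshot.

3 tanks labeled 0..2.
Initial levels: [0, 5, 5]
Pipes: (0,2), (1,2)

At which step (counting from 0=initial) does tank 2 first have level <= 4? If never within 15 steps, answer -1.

Answer: 1

Derivation:
Step 1: flows [2->0,1=2] -> levels [1 5 4]
Tank 2 first reaches <=4 at step 1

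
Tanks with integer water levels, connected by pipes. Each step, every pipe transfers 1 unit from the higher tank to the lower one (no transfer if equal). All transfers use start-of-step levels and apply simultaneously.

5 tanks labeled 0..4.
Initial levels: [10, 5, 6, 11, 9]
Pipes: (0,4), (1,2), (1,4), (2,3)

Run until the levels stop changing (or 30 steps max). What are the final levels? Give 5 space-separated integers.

Step 1: flows [0->4,2->1,4->1,3->2] -> levels [9 7 6 10 9]
Step 2: flows [0=4,1->2,4->1,3->2] -> levels [9 7 8 9 8]
Step 3: flows [0->4,2->1,4->1,3->2] -> levels [8 9 8 8 8]
Step 4: flows [0=4,1->2,1->4,2=3] -> levels [8 7 9 8 9]
Step 5: flows [4->0,2->1,4->1,2->3] -> levels [9 9 7 9 7]
Step 6: flows [0->4,1->2,1->4,3->2] -> levels [8 7 9 8 9]
  -> period-2 cycle: step 6 state = step 4 state; never stabilizes
  -> state at step 30: (30-4) mod 2 = 0, same as step 4 -> [8 7 9 8 9]

Answer: 8 7 9 8 9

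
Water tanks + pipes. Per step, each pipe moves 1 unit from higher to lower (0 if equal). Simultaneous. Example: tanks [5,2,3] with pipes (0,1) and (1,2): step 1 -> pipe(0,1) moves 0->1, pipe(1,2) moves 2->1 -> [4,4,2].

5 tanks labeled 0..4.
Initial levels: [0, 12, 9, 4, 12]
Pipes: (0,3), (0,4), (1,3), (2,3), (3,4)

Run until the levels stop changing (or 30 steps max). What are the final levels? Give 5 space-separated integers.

Step 1: flows [3->0,4->0,1->3,2->3,4->3] -> levels [2 11 8 6 10]
Step 2: flows [3->0,4->0,1->3,2->3,4->3] -> levels [4 10 7 8 8]
Step 3: flows [3->0,4->0,1->3,3->2,3=4] -> levels [6 9 8 7 7]
Step 4: flows [3->0,4->0,1->3,2->3,3=4] -> levels [8 8 7 8 6]
Step 5: flows [0=3,0->4,1=3,3->2,3->4] -> levels [7 8 8 6 8]
Step 6: flows [0->3,4->0,1->3,2->3,4->3] -> levels [7 7 7 10 6]
Step 7: flows [3->0,0->4,3->1,3->2,3->4] -> levels [7 8 8 6 8]
  -> period-2 cycle: step 7 state = step 5 state; never stabilizes
  -> state at step 30: (30-5) mod 2 = 1, same as step 6 -> [7 7 7 10 6]

Answer: 7 7 7 10 6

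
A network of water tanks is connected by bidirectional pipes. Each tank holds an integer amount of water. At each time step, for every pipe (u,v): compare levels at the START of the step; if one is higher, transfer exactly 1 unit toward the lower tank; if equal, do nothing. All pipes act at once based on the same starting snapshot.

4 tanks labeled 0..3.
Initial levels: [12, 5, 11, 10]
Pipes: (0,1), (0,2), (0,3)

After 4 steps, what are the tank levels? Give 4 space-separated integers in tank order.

Step 1: flows [0->1,0->2,0->3] -> levels [9 6 12 11]
Step 2: flows [0->1,2->0,3->0] -> levels [10 7 11 10]
Step 3: flows [0->1,2->0,0=3] -> levels [10 8 10 10]
Step 4: flows [0->1,0=2,0=3] -> levels [9 9 10 10]

Answer: 9 9 10 10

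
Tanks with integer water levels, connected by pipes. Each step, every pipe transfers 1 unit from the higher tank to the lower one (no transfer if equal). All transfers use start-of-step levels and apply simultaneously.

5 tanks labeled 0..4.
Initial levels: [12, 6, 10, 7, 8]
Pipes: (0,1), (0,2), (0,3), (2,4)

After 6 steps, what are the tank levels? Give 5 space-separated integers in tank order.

Step 1: flows [0->1,0->2,0->3,2->4] -> levels [9 7 10 8 9]
Step 2: flows [0->1,2->0,0->3,2->4] -> levels [8 8 8 9 10]
Step 3: flows [0=1,0=2,3->0,4->2] -> levels [9 8 9 8 9]
Step 4: flows [0->1,0=2,0->3,2=4] -> levels [7 9 9 9 9]
Step 5: flows [1->0,2->0,3->0,2=4] -> levels [10 8 8 8 9]
Step 6: flows [0->1,0->2,0->3,4->2] -> levels [7 9 10 9 8]

Answer: 7 9 10 9 8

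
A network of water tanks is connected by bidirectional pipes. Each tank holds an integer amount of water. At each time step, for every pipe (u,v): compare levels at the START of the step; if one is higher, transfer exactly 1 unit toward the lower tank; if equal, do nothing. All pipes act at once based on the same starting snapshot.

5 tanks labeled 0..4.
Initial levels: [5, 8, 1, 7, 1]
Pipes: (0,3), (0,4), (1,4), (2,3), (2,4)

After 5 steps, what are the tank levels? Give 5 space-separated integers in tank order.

Step 1: flows [3->0,0->4,1->4,3->2,2=4] -> levels [5 7 2 5 3]
Step 2: flows [0=3,0->4,1->4,3->2,4->2] -> levels [4 6 4 4 4]
Step 3: flows [0=3,0=4,1->4,2=3,2=4] -> levels [4 5 4 4 5]
Step 4: flows [0=3,4->0,1=4,2=3,4->2] -> levels [5 5 5 4 3]
Step 5: flows [0->3,0->4,1->4,2->3,2->4] -> levels [3 4 3 6 6]

Answer: 3 4 3 6 6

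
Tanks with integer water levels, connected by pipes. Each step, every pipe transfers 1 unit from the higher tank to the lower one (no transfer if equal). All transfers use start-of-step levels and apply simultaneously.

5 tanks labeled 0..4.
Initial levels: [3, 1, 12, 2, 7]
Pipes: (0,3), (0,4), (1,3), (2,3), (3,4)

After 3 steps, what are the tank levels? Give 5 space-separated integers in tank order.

Answer: 3 4 9 4 5

Derivation:
Step 1: flows [0->3,4->0,3->1,2->3,4->3] -> levels [3 2 11 4 5]
Step 2: flows [3->0,4->0,3->1,2->3,4->3] -> levels [5 3 10 4 3]
Step 3: flows [0->3,0->4,3->1,2->3,3->4] -> levels [3 4 9 4 5]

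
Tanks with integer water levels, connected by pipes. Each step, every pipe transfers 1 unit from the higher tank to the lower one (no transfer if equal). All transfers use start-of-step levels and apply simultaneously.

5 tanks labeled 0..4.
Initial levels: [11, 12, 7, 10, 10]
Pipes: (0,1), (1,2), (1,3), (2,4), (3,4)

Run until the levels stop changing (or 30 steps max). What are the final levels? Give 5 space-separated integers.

Answer: 10 12 9 9 10

Derivation:
Step 1: flows [1->0,1->2,1->3,4->2,3=4] -> levels [12 9 9 11 9]
Step 2: flows [0->1,1=2,3->1,2=4,3->4] -> levels [11 11 9 9 10]
Step 3: flows [0=1,1->2,1->3,4->2,4->3] -> levels [11 9 11 11 8]
Step 4: flows [0->1,2->1,3->1,2->4,3->4] -> levels [10 12 9 9 10]
Step 5: flows [1->0,1->2,1->3,4->2,4->3] -> levels [11 9 11 11 8]
  -> period-2 cycle: step 5 state = step 3 state; never stabilizes
  -> state at step 30: (30-3) mod 2 = 1, same as step 4 -> [10 12 9 9 10]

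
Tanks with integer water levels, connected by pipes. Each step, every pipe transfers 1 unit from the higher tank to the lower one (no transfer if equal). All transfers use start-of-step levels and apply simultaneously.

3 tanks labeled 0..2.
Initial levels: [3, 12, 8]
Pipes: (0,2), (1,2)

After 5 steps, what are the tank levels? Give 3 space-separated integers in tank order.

Answer: 8 8 7

Derivation:
Step 1: flows [2->0,1->2] -> levels [4 11 8]
Step 2: flows [2->0,1->2] -> levels [5 10 8]
Step 3: flows [2->0,1->2] -> levels [6 9 8]
Step 4: flows [2->0,1->2] -> levels [7 8 8]
Step 5: flows [2->0,1=2] -> levels [8 8 7]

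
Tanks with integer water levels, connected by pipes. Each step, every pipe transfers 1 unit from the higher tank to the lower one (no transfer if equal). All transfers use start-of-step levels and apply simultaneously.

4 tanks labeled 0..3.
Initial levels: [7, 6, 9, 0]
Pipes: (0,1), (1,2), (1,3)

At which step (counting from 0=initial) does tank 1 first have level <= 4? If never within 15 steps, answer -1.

Answer: 4

Derivation:
Step 1: flows [0->1,2->1,1->3] -> levels [6 7 8 1]
Step 2: flows [1->0,2->1,1->3] -> levels [7 6 7 2]
Step 3: flows [0->1,2->1,1->3] -> levels [6 7 6 3]
Step 4: flows [1->0,1->2,1->3] -> levels [7 4 7 4]
Tank 1 first reaches <=4 at step 4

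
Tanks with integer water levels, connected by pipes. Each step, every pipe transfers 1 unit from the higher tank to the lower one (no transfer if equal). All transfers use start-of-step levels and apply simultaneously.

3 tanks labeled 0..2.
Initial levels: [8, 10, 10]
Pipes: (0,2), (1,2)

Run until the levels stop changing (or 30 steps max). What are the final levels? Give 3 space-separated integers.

Step 1: flows [2->0,1=2] -> levels [9 10 9]
Step 2: flows [0=2,1->2] -> levels [9 9 10]
Step 3: flows [2->0,2->1] -> levels [10 10 8]
Step 4: flows [0->2,1->2] -> levels [9 9 10]
  -> period-2 cycle: step 4 state = step 2 state; never stabilizes
  -> state at step 30: (30-2) mod 2 = 0, same as step 2 -> [9 9 10]

Answer: 9 9 10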